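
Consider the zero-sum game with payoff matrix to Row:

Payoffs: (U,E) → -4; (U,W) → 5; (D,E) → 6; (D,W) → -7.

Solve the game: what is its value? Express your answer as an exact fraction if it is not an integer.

1/11

Row minima: U → -4, D → -7; maximin = -4.
Column maxima: E → 6, W → 5; minimax = 5.
-4 ≠ 5, so there is no saddle point; optimal play is mixed.
Let Row play U with probability p. Expected payoff against E: (-4)p + 6(1−p) = −10p + 6; against W: 5p + (-7)(1−p) = 12p − 7.
Setting these equal: −10p + 6 = 12p − 7 ⇒ −22p = -13 ⇒ p = 13/22, and the value is (-10)·(13/22) + 6 = 1/11.
For Column: with q = P(E), equating U's and D's payoffs gives −9q + 5 = 13q − 7 ⇒ q = 6/11.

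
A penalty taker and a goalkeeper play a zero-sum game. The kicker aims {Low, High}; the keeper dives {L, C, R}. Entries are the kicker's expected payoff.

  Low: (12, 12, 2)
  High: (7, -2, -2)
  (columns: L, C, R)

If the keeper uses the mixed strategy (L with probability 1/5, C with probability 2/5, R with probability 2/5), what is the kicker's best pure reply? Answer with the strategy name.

Low

Expected payoff of Low: (1/5)·12 + (2/5)·12 + (2/5)·2 = 8.
Expected payoff of High: (1/5)·7 + (2/5)·(-2) + (2/5)·(-2) = -1/5.
The largest is 8, so the kicker's best response is Low.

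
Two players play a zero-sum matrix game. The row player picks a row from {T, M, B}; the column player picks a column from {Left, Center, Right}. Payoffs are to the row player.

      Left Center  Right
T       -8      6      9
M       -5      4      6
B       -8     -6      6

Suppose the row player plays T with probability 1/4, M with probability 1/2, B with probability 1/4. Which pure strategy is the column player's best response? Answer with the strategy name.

Left

If the column player plays Left, the row player's expected payoff is (1/4)·(-8) + (1/2)·(-5) + (1/4)·(-8) = -13/2.
If the column player plays Center, the row player's expected payoff is (1/4)·6 + (1/2)·4 + (1/4)·(-6) = 2.
If the column player plays Right, the row player's expected payoff is (1/4)·9 + (1/2)·6 + (1/4)·6 = 27/4.
The column player minimizes the row player's payoff; the smallest is -13/2, so the best response is Left.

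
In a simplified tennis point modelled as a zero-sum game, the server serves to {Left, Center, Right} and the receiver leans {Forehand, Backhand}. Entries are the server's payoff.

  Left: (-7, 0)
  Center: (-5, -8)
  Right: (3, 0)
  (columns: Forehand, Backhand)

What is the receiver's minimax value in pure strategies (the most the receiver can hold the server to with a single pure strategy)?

0

Column maxima: Forehand → 3, Backhand → 0.
The smallest of these is 0.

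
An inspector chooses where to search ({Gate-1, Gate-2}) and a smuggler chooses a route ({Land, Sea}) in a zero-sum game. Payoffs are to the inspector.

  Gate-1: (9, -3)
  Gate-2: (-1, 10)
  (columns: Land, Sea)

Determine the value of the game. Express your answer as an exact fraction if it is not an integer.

87/23

Row minima: Gate-1 → -3, Gate-2 → -1; maximin = -1.
Column maxima: Land → 9, Sea → 10; minimax = 9.
-1 ≠ 9, so there is no saddle point; optimal play is mixed.
Let the inspector play Gate-1 with probability p. Expected payoff against Land: 9p + (-1)(1−p) = 10p − 1; against Sea: (-3)p + 10(1−p) = −13p + 10.
Setting these equal: 10p − 1 = −13p + 10 ⇒ 23p = 11 ⇒ p = 11/23, and the value is (10)·(11/23) − 1 = 87/23.
For the smuggler: with q = P(Land), equating Gate-1's and Gate-2's payoffs gives 12q − 3 = −11q + 10 ⇒ q = 13/23.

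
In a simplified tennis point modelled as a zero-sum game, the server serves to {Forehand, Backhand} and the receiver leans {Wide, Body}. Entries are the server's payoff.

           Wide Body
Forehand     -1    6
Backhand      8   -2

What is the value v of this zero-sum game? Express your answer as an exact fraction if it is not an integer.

46/17

Row minima: Forehand → -1, Backhand → -2; maximin = -1.
Column maxima: Wide → 8, Body → 6; minimax = 6.
-1 ≠ 6, so there is no saddle point; optimal play is mixed.
Let the server play Forehand with probability p. Expected payoff against Wide: (-1)p + 8(1−p) = −9p + 8; against Body: 6p + (-2)(1−p) = 8p − 2.
Setting these equal: −9p + 8 = 8p − 2 ⇒ −17p = -10 ⇒ p = 10/17, and the value is (-9)·(10/17) + 8 = 46/17.
For the receiver: with q = P(Wide), equating Forehand's and Backhand's payoffs gives −7q + 6 = 10q − 2 ⇒ q = 8/17.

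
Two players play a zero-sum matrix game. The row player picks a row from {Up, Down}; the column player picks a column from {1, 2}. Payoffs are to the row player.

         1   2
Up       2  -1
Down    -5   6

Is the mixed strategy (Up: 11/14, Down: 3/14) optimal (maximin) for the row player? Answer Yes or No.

Yes

Against 1 this mix gives (11/14)·2 + (3/14)·(-5) = 1/2.
Against 2 this mix gives (11/14)·(-1) + (3/14)·6 = 1/2.
All of the column player's active replies (1, 2) yield 1/2, and no column does worse for the row player. The mix makes the column player indifferent and guarantees 1/2, so it is optimal.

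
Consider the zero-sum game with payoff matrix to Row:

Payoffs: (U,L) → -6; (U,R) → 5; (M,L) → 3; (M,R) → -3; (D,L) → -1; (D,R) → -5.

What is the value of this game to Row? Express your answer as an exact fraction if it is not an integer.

Row minima: U → -6, M → -3, D → -5; maximin = -3.
Column maxima: L → 3, R → 5; minimax = 3.
-3 ≠ 3, so there is no saddle point; optimal play is mixed.
D is strictly dominated by M, so Row never plays it.
On the remaining 2×2 (U, M vs L, R):
Let Row play U with probability p. Expected payoff against L: (-6)p + 3(1−p) = −9p + 3; against R: 5p + (-3)(1−p) = 8p − 3.
Setting these equal: −9p + 3 = 8p − 3 ⇒ −17p = -6 ⇒ p = 6/17, and the value is (-9)·(6/17) + 3 = -3/17.
For Column: with q = P(L), equating U's and M's payoffs gives −11q + 5 = 6q − 3 ⇒ q = 8/17.

-3/17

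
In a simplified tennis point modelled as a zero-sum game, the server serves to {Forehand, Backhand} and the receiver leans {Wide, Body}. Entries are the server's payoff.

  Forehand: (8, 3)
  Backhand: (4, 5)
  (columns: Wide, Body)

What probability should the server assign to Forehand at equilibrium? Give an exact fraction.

1/6

Row minima: Forehand → 3, Backhand → 4; maximin = 4.
Column maxima: Wide → 8, Body → 5; minimax = 5.
4 ≠ 5, so there is no saddle point; optimal play is mixed.
Let the server play Forehand with probability p. Expected payoff against Wide: 8p + 4(1−p) = 4p + 4; against Body: 3p + 5(1−p) = −2p + 5.
Setting these equal: 4p + 4 = −2p + 5 ⇒ 6p = 1 ⇒ p = 1/6, and the value is (4)·(1/6) + 4 = 14/3.
For the receiver: with q = P(Wide), equating Forehand's and Backhand's payoffs gives 5q + 3 = −q + 5 ⇒ q = 1/3.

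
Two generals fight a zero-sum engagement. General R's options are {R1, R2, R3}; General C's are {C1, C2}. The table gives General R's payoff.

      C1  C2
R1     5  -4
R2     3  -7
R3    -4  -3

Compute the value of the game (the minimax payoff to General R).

-31/10

Row minima: R1 → -4, R2 → -7, R3 → -4; maximin = -4.
Column maxima: C1 → 5, C2 → -3; minimax = -3.
-4 ≠ -3, so there is no saddle point; optimal play is mixed.
R2 is strictly dominated by R1, so General R never plays it.
On the remaining 2×2 (R1, R3 vs C1, C2):
Let General R play R1 with probability p. Expected payoff against C1: 5p + (-4)(1−p) = 9p − 4; against C2: (-4)p + (-3)(1−p) = −p − 3.
Setting these equal: 9p − 4 = −p − 3 ⇒ 10p = 1 ⇒ p = 1/10, and the value is (9)·(1/10) − 4 = -31/10.
For General C: with q = P(C1), equating R1's and R3's payoffs gives 9q − 4 = −q − 3 ⇒ q = 1/10.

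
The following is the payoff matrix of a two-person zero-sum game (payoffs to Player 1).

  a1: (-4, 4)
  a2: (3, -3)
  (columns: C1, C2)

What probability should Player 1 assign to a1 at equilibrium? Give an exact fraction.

Row minima: a1 → -4, a2 → -3; maximin = -3.
Column maxima: C1 → 3, C2 → 4; minimax = 3.
-3 ≠ 3, so there is no saddle point; optimal play is mixed.
Let Player 1 play a1 with probability p. Expected payoff against C1: (-4)p + 3(1−p) = −7p + 3; against C2: 4p + (-3)(1−p) = 7p − 3.
Setting these equal: −7p + 3 = 7p − 3 ⇒ −14p = -6 ⇒ p = 3/7, and the value is (-7)·(3/7) + 3 = 0.
For Player 2: with q = P(C1), equating a1's and a2's payoffs gives −8q + 4 = 6q − 3 ⇒ q = 1/2.

3/7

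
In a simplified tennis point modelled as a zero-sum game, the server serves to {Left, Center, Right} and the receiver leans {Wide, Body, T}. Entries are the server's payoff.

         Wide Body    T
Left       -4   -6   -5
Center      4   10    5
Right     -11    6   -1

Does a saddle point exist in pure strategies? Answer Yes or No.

Row minima: Left → -6, Center → 4, Right → -11; maximin = 4.
Column maxima: Wide → 4, Body → 10, T → 5; minimax = 4.
maximin = minimax = 4, so a saddle point exists.

Yes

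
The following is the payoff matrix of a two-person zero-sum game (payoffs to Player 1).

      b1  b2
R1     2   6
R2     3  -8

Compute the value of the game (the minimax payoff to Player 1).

Row minima: R1 → 2, R2 → -8; maximin = 2.
Column maxima: b1 → 3, b2 → 6; minimax = 3.
2 ≠ 3, so there is no saddle point; optimal play is mixed.
Let Player 1 play R1 with probability p. Expected payoff against b1: 2p + 3(1−p) = −p + 3; against b2: 6p + (-8)(1−p) = 14p − 8.
Setting these equal: −p + 3 = 14p − 8 ⇒ −15p = -11 ⇒ p = 11/15, and the value is (-1)·(11/15) + 3 = 34/15.
For Player 2: with q = P(b1), equating R1's and R2's payoffs gives −4q + 6 = 11q − 8 ⇒ q = 14/15.

34/15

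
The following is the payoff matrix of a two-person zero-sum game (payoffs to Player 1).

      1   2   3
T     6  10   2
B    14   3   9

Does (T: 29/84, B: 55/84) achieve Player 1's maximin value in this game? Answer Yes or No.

No

Against 1 this mix gives (29/84)·6 + (55/84)·14 = 236/21.
Against 2 this mix gives (29/84)·10 + (55/84)·3 = 65/12.
Against 3 this mix gives (29/84)·2 + (55/84)·9 = 79/12.
Player 2 will play 2, holding Player 1 to 65/12. Shifting weight toward the row that does better against 2 would raise this floor (the equalizing mix achieves 6 against both 2 and 3), so the proposed strategy is not optimal.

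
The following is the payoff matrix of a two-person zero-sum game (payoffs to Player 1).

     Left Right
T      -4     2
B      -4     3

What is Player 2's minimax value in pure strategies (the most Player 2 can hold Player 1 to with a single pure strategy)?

-4

Column maxima: Left → -4, Right → 3.
The smallest of these is -4.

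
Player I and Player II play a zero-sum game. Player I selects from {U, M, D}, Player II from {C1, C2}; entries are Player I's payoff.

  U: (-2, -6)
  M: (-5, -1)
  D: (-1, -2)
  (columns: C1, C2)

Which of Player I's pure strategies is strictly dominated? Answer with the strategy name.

U

D gives a strictly higher payoff than U against every column: -1 > -2, -2 > -6.
So U is strictly dominated and Player I never plays it.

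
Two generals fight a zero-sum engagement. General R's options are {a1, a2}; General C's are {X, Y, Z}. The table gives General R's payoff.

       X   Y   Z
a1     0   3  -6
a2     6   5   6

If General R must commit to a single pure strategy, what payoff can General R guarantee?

Row minima: a1 → -6, a2 → 5.
The best of these is 5.

5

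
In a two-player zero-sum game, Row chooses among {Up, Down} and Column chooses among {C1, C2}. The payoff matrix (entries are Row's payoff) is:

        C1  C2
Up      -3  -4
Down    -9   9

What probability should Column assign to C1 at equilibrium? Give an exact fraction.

13/19

Row minima: Up → -4, Down → -9; maximin = -4.
Column maxima: C1 → -3, C2 → 9; minimax = -3.
-4 ≠ -3, so there is no saddle point; optimal play is mixed.
Let Row play Up with probability p. Expected payoff against C1: (-3)p + (-9)(1−p) = 6p − 9; against C2: (-4)p + 9(1−p) = −13p + 9.
Setting these equal: 6p − 9 = −13p + 9 ⇒ 19p = 18 ⇒ p = 18/19, and the value is (6)·(18/19) − 9 = -63/19.
For Column: with q = P(C1), equating Up's and Down's payoffs gives q − 4 = −18q + 9 ⇒ q = 13/19.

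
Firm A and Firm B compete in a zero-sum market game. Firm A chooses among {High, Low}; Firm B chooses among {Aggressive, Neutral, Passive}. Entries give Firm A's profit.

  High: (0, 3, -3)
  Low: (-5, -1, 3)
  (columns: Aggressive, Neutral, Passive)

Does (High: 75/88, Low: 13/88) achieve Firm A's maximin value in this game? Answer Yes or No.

Against Aggressive this mix gives (75/88)·0 + (13/88)·(-5) = -65/88.
Against Neutral this mix gives (75/88)·3 + (13/88)·(-1) = 53/22.
Against Passive this mix gives (75/88)·(-3) + (13/88)·3 = -93/44.
Firm B will play Passive, holding Firm A to -93/44. Shifting weight toward the row that does better against Passive would raise this floor (the equalizing mix achieves -15/11 against both Passive and Aggressive), so the proposed strategy is not optimal.

No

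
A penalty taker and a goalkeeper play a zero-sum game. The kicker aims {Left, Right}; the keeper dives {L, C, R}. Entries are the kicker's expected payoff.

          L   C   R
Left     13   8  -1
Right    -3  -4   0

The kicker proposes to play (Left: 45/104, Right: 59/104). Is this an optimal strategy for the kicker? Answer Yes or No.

No

Against L this mix gives (45/104)·13 + (59/104)·(-3) = 51/13.
Against C this mix gives (45/104)·8 + (59/104)·(-4) = 31/26.
Against R this mix gives (45/104)·(-1) + (59/104)·0 = -45/104.
The keeper will play R, holding the kicker to -45/104. Shifting weight toward the row that does better against R would raise this floor (the equalizing mix achieves -4/13 against both R and C), so the proposed strategy is not optimal.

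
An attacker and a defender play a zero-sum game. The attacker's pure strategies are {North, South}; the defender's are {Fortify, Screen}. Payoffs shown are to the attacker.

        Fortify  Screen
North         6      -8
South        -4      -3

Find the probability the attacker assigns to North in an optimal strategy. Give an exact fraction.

1/15

Row minima: North → -8, South → -4; maximin = -4.
Column maxima: Fortify → 6, Screen → -3; minimax = -3.
-4 ≠ -3, so there is no saddle point; optimal play is mixed.
Let the attacker play North with probability p. Expected payoff against Fortify: 6p + (-4)(1−p) = 10p − 4; against Screen: (-8)p + (-3)(1−p) = −5p − 3.
Setting these equal: 10p − 4 = −5p − 3 ⇒ 15p = 1 ⇒ p = 1/15, and the value is (10)·(1/15) − 4 = -10/3.
For the defender: with q = P(Fortify), equating North's and South's payoffs gives 14q − 8 = −q − 3 ⇒ q = 1/3.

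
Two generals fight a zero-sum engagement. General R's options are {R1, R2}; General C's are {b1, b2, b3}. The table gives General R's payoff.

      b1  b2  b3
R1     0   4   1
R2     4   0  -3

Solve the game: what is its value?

Row minima: R1 → 0, R2 → -3; maximin = 0.
Column maxima: b1 → 4, b2 → 4, b3 → 1; minimax = 1.
0 ≠ 1, so there is no saddle point; optimal play is mixed.
b2 is strictly dominated by b3 (it gives General R strictly more in every row), so General C never plays it.
On the remaining 2×2 (R1, R2 vs b1, b3):
Let General R play R1 with probability p. Expected payoff against b1: 0p + 4(1−p) = −4p + 4; against b3: 1p + (-3)(1−p) = 4p − 3.
Setting these equal: −4p + 4 = 4p − 3 ⇒ −8p = -7 ⇒ p = 7/8, and the value is (-4)·(7/8) + 4 = 1/2.
For General C: with q = P(b1), equating R1's and R2's payoffs gives −q + 1 = 7q − 3 ⇒ q = 1/2.

1/2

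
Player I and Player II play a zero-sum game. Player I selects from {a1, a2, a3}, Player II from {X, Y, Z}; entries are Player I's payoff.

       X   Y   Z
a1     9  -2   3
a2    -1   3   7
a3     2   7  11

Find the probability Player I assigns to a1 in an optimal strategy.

Row minima: a1 → -2, a2 → -1, a3 → 2; maximin = 2.
Column maxima: X → 9, Y → 7, Z → 11; minimax = 7.
2 ≠ 7, so there is no saddle point; optimal play is mixed.
a2 is strictly dominated by a3, so Player I never plays it.
Z is strictly dominated by Y (it gives Player I strictly more in every row), so Player II never plays it.
On the remaining 2×2 (a1, a3 vs X, Y):
Let Player I play a1 with probability p. Expected payoff against X: 9p + 2(1−p) = 7p + 2; against Y: (-2)p + 7(1−p) = −9p + 7.
Setting these equal: 7p + 2 = −9p + 7 ⇒ 16p = 5 ⇒ p = 5/16, and the value is (7)·(5/16) + 2 = 67/16.
For Player II: with q = P(X), equating a1's and a3's payoffs gives 11q − 2 = −5q + 7 ⇒ q = 9/16.

5/16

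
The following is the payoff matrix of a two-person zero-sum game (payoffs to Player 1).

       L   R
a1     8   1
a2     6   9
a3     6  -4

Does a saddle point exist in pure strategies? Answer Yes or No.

No

Row minima: a1 → 1, a2 → 6, a3 → -4; maximin = 6.
Column maxima: L → 8, R → 9; minimax = 8.
6 ≠ 8, so no pure-strategy equilibrium exists.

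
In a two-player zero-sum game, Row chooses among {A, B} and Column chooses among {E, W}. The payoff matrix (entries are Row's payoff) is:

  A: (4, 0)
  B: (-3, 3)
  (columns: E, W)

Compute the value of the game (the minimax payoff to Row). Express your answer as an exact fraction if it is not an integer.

Row minima: A → 0, B → -3; maximin = 0.
Column maxima: E → 4, W → 3; minimax = 3.
0 ≠ 3, so there is no saddle point; optimal play is mixed.
Let Row play A with probability p. Expected payoff against E: 4p + (-3)(1−p) = 7p − 3; against W: 0p + 3(1−p) = −3p + 3.
Setting these equal: 7p − 3 = −3p + 3 ⇒ 10p = 6 ⇒ p = 3/5, and the value is (7)·(3/5) − 3 = 6/5.
For Column: with q = P(E), equating A's and B's payoffs gives 4q = −6q + 3 ⇒ q = 3/10.

6/5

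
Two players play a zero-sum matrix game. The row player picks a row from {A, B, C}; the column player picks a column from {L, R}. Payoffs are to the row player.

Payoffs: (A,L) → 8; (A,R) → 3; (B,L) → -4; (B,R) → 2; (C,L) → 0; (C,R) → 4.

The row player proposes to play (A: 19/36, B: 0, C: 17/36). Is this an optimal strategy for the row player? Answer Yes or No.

Against L this mix gives (19/36)·8 + (17/36)·0 = 38/9.
Against R this mix gives (19/36)·3 + (17/36)·4 = 125/36.
The column player will play R, holding the row player to 125/36. Shifting weight toward the row that does better against R would raise this floor (the equalizing mix achieves 32/9 against both R and L), so the proposed strategy is not optimal.

No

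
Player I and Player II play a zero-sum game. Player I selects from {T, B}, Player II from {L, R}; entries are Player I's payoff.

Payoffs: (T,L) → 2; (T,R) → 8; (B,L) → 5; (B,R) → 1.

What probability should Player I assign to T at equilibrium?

2/5

Row minima: T → 2, B → 1; maximin = 2.
Column maxima: L → 5, R → 8; minimax = 5.
2 ≠ 5, so there is no saddle point; optimal play is mixed.
Let Player I play T with probability p. Expected payoff against L: 2p + 5(1−p) = −3p + 5; against R: 8p + 1(1−p) = 7p + 1.
Setting these equal: −3p + 5 = 7p + 1 ⇒ −10p = -4 ⇒ p = 2/5, and the value is (-3)·(2/5) + 5 = 19/5.
For Player II: with q = P(L), equating T's and B's payoffs gives −6q + 8 = 4q + 1 ⇒ q = 7/10.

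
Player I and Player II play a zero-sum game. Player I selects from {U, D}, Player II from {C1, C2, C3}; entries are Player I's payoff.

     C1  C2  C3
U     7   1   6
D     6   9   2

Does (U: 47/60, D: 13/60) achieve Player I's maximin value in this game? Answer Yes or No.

No

Against C1 this mix gives (47/60)·7 + (13/60)·6 = 407/60.
Against C2 this mix gives (47/60)·1 + (13/60)·9 = 41/15.
Against C3 this mix gives (47/60)·6 + (13/60)·2 = 77/15.
Player II will play C2, holding Player I to 41/15. Shifting weight toward the row that does better against C2 would raise this floor (the equalizing mix achieves 13/3 against both C2 and C3), so the proposed strategy is not optimal.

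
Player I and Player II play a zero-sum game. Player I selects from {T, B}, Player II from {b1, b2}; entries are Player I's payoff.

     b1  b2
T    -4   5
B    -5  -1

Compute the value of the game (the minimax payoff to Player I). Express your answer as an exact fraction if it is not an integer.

-4

Row minima: T → -4, B → -5; maximin = -4.
Column maxima: b1 → -4, b2 → 5; minimax = -4.
Since maximin = minimax = -4, there is a saddle point and the value is -4.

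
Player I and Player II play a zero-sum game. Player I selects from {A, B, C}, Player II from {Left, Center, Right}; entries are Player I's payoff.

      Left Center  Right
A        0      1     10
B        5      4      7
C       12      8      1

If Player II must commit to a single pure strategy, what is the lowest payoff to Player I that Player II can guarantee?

Column maxima: Left → 12, Center → 8, Right → 10.
The smallest of these is 8.

8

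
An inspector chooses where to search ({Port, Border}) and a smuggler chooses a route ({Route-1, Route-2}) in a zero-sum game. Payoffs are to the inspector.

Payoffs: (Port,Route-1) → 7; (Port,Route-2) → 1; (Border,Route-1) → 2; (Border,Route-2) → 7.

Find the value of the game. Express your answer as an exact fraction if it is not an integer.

Row minima: Port → 1, Border → 2; maximin = 2.
Column maxima: Route-1 → 7, Route-2 → 7; minimax = 7.
2 ≠ 7, so there is no saddle point; optimal play is mixed.
Let the inspector play Port with probability p. Expected payoff against Route-1: 7p + 2(1−p) = 5p + 2; against Route-2: 1p + 7(1−p) = −6p + 7.
Setting these equal: 5p + 2 = −6p + 7 ⇒ 11p = 5 ⇒ p = 5/11, and the value is (5)·(5/11) + 2 = 47/11.
For the smuggler: with q = P(Route-1), equating Port's and Border's payoffs gives 6q + 1 = −5q + 7 ⇒ q = 6/11.

47/11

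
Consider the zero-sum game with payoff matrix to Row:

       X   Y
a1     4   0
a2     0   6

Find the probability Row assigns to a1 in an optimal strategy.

Row minima: a1 → 0, a2 → 0; maximin = 0.
Column maxima: X → 4, Y → 6; minimax = 4.
0 ≠ 4, so there is no saddle point; optimal play is mixed.
Let Row play a1 with probability p. Expected payoff against X: 4p + 0(1−p) = 4p; against Y: 0p + 6(1−p) = −6p + 6.
Setting these equal: 4p = −6p + 6 ⇒ 10p = 6 ⇒ p = 3/5, and the value is (4)·(3/5) = 12/5.
For Column: with q = P(X), equating a1's and a2's payoffs gives 4q = −6q + 6 ⇒ q = 3/5.

3/5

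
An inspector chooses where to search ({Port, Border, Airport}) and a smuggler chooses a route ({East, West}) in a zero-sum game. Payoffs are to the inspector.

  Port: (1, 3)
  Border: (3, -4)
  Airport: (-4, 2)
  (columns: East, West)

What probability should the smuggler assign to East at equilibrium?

7/9

Row minima: Port → 1, Border → -4, Airport → -4; maximin = 1.
Column maxima: East → 3, West → 3; minimax = 3.
1 ≠ 3, so there is no saddle point; optimal play is mixed.
Airport is strictly dominated by Port, so the inspector never plays it.
On the remaining 2×2 (Port, Border vs East, West):
Let the inspector play Port with probability p. Expected payoff against East: 1p + 3(1−p) = −2p + 3; against West: 3p + (-4)(1−p) = 7p − 4.
Setting these equal: −2p + 3 = 7p − 4 ⇒ −9p = -7 ⇒ p = 7/9, and the value is (-2)·(7/9) + 3 = 13/9.
For the smuggler: with q = P(East), equating Port's and Border's payoffs gives −2q + 3 = 7q − 4 ⇒ q = 7/9.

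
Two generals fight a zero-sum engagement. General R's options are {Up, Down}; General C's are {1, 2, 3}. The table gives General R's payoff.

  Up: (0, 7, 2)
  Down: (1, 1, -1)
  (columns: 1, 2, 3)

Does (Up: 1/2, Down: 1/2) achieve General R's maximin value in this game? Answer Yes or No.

Against 1 this mix gives (1/2)·0 + (1/2)·1 = 1/2.
Against 2 this mix gives (1/2)·7 + (1/2)·1 = 4.
Against 3 this mix gives (1/2)·2 + (1/2)·(-1) = 1/2.
All of General C's active replies (1, 3) yield 1/2, and no column does worse for General R. The mix makes General C indifferent and guarantees 1/2, so it is optimal.

Yes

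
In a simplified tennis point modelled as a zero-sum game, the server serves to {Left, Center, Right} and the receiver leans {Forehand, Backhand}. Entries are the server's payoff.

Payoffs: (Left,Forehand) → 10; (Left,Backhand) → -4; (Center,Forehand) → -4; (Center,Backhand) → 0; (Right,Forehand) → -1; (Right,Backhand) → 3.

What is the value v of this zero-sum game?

13/9

Row minima: Left → -4, Center → -4, Right → -1; maximin = -1.
Column maxima: Forehand → 10, Backhand → 3; minimax = 3.
-1 ≠ 3, so there is no saddle point; optimal play is mixed.
Center is strictly dominated by Right, so the server never plays it.
On the remaining 2×2 (Left, Right vs Forehand, Backhand):
Let the server play Left with probability p. Expected payoff against Forehand: 10p + (-1)(1−p) = 11p − 1; against Backhand: (-4)p + 3(1−p) = −7p + 3.
Setting these equal: 11p − 1 = −7p + 3 ⇒ 18p = 4 ⇒ p = 2/9, and the value is (11)·(2/9) − 1 = 13/9.
For the receiver: with q = P(Forehand), equating Left's and Right's payoffs gives 14q − 4 = −4q + 3 ⇒ q = 7/18.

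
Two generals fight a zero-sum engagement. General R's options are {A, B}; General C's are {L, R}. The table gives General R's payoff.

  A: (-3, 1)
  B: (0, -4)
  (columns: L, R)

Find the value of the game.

Row minima: A → -3, B → -4; maximin = -3.
Column maxima: L → 0, R → 1; minimax = 0.
-3 ≠ 0, so there is no saddle point; optimal play is mixed.
Let General R play A with probability p. Expected payoff against L: (-3)p + 0(1−p) = −3p; against R: 1p + (-4)(1−p) = 5p − 4.
Setting these equal: −3p = 5p − 4 ⇒ −8p = -4 ⇒ p = 1/2, and the value is (-3)·(1/2) = -3/2.
For General C: with q = P(L), equating A's and B's payoffs gives −4q + 1 = 4q − 4 ⇒ q = 5/8.

-3/2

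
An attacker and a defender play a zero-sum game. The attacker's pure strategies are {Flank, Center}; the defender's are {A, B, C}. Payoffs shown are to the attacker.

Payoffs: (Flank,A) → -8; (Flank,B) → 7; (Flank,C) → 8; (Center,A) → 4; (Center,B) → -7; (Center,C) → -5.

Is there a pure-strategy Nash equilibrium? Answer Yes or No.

Row minima: Flank → -8, Center → -7; maximin = -7.
Column maxima: A → 4, B → 7, C → 8; minimax = 4.
-7 ≠ 4, so no pure-strategy equilibrium exists.

No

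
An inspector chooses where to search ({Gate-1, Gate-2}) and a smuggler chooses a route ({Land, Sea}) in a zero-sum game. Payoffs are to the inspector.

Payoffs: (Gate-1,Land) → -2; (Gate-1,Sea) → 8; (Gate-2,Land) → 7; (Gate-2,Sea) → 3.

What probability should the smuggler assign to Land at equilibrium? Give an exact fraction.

5/14

Row minima: Gate-1 → -2, Gate-2 → 3; maximin = 3.
Column maxima: Land → 7, Sea → 8; minimax = 7.
3 ≠ 7, so there is no saddle point; optimal play is mixed.
Let the inspector play Gate-1 with probability p. Expected payoff against Land: (-2)p + 7(1−p) = −9p + 7; against Sea: 8p + 3(1−p) = 5p + 3.
Setting these equal: −9p + 7 = 5p + 3 ⇒ −14p = -4 ⇒ p = 2/7, and the value is (-9)·(2/7) + 7 = 31/7.
For the smuggler: with q = P(Land), equating Gate-1's and Gate-2's payoffs gives −10q + 8 = 4q + 3 ⇒ q = 5/14.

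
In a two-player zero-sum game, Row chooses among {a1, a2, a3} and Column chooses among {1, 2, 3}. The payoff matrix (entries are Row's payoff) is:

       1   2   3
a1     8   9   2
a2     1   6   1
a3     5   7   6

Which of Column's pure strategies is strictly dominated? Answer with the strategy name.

2

1 holds Row's payoff strictly below 2 in every row: 8 < 9, 1 < 6, 5 < 7.
So 2 is strictly dominated for Column.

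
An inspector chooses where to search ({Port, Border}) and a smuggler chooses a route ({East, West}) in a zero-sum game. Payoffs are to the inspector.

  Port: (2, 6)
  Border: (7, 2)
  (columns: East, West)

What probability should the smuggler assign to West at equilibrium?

Row minima: Port → 2, Border → 2; maximin = 2.
Column maxima: East → 7, West → 6; minimax = 6.
2 ≠ 6, so there is no saddle point; optimal play is mixed.
Let the inspector play Port with probability p. Expected payoff against East: 2p + 7(1−p) = −5p + 7; against West: 6p + 2(1−p) = 4p + 2.
Setting these equal: −5p + 7 = 4p + 2 ⇒ −9p = -5 ⇒ p = 5/9, and the value is (-5)·(5/9) + 7 = 38/9.
For the smuggler: with q = P(East), equating Port's and Border's payoffs gives −4q + 6 = 5q + 2 ⇒ q = 4/9.

5/9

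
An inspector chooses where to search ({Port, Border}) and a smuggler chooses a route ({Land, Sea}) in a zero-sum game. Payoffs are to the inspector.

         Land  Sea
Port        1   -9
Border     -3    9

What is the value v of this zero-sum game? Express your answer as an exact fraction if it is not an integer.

-9/11

Row minima: Port → -9, Border → -3; maximin = -3.
Column maxima: Land → 1, Sea → 9; minimax = 1.
-3 ≠ 1, so there is no saddle point; optimal play is mixed.
Let the inspector play Port with probability p. Expected payoff against Land: 1p + (-3)(1−p) = 4p − 3; against Sea: (-9)p + 9(1−p) = −18p + 9.
Setting these equal: 4p − 3 = −18p + 9 ⇒ 22p = 12 ⇒ p = 6/11, and the value is (4)·(6/11) − 3 = -9/11.
For the smuggler: with q = P(Land), equating Port's and Border's payoffs gives 10q − 9 = −12q + 9 ⇒ q = 9/11.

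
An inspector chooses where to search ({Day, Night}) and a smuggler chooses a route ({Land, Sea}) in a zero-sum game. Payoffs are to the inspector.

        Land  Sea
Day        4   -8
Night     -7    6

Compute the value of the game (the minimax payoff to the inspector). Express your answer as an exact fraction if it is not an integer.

Row minima: Day → -8, Night → -7; maximin = -7.
Column maxima: Land → 4, Sea → 6; minimax = 4.
-7 ≠ 4, so there is no saddle point; optimal play is mixed.
Let the inspector play Day with probability p. Expected payoff against Land: 4p + (-7)(1−p) = 11p − 7; against Sea: (-8)p + 6(1−p) = −14p + 6.
Setting these equal: 11p − 7 = −14p + 6 ⇒ 25p = 13 ⇒ p = 13/25, and the value is (11)·(13/25) − 7 = -32/25.
For the smuggler: with q = P(Land), equating Day's and Night's payoffs gives 12q − 8 = −13q + 6 ⇒ q = 14/25.

-32/25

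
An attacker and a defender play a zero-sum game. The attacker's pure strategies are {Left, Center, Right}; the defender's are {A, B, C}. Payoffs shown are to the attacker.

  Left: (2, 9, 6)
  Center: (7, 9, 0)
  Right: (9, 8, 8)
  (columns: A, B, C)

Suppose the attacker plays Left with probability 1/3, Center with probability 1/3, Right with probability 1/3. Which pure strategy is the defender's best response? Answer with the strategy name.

C

If the defender plays A, the attacker's expected payoff is (1/3)·2 + (1/3)·7 + (1/3)·9 = 6.
If the defender plays B, the attacker's expected payoff is (1/3)·9 + (1/3)·9 + (1/3)·8 = 26/3.
If the defender plays C, the attacker's expected payoff is (1/3)·6 + (1/3)·0 + (1/3)·8 = 14/3.
The defender minimizes the attacker's payoff; the smallest is 14/3, so the best response is C.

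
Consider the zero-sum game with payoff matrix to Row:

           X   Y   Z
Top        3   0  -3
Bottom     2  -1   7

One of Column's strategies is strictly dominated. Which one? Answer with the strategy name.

Y holds Row's payoff strictly below X in every row: 0 < 3, -1 < 2.
So X is strictly dominated for Column.

X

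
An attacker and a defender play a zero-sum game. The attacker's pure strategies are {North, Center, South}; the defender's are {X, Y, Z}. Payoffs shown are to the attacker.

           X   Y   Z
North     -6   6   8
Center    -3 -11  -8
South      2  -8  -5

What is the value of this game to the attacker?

Row minima: North → -6, Center → -11, South → -8; maximin = -6.
Column maxima: X → 2, Y → 6, Z → 8; minimax = 2.
-6 ≠ 2, so there is no saddle point; optimal play is mixed.
Center is strictly dominated by South, so the attacker never plays it.
Z is strictly dominated by Y (it gives the attacker strictly more in every row), so the defender never plays it.
On the remaining 2×2 (North, South vs X, Y):
Let the attacker play North with probability p. Expected payoff against X: (-6)p + 2(1−p) = −8p + 2; against Y: 6p + (-8)(1−p) = 14p − 8.
Setting these equal: −8p + 2 = 14p − 8 ⇒ −22p = -10 ⇒ p = 5/11, and the value is (-8)·(5/11) + 2 = -18/11.
For the defender: with q = P(X), equating North's and South's payoffs gives −12q + 6 = 10q − 8 ⇒ q = 7/11.

-18/11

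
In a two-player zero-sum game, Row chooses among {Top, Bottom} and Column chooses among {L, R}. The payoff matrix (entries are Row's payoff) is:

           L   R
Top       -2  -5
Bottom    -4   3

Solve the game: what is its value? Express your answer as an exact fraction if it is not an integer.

-13/5

Row minima: Top → -5, Bottom → -4; maximin = -4.
Column maxima: L → -2, R → 3; minimax = -2.
-4 ≠ -2, so there is no saddle point; optimal play is mixed.
Let Row play Top with probability p. Expected payoff against L: (-2)p + (-4)(1−p) = 2p − 4; against R: (-5)p + 3(1−p) = −8p + 3.
Setting these equal: 2p − 4 = −8p + 3 ⇒ 10p = 7 ⇒ p = 7/10, and the value is (2)·(7/10) − 4 = -13/5.
For Column: with q = P(L), equating Top's and Bottom's payoffs gives 3q − 5 = −7q + 3 ⇒ q = 4/5.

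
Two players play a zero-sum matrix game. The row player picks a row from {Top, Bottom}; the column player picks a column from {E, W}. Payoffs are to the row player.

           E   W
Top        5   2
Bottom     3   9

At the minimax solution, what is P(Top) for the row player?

2/3

Row minima: Top → 2, Bottom → 3; maximin = 3.
Column maxima: E → 5, W → 9; minimax = 5.
3 ≠ 5, so there is no saddle point; optimal play is mixed.
Let the row player play Top with probability p. Expected payoff against E: 5p + 3(1−p) = 2p + 3; against W: 2p + 9(1−p) = −7p + 9.
Setting these equal: 2p + 3 = −7p + 9 ⇒ 9p = 6 ⇒ p = 2/3, and the value is (2)·(2/3) + 3 = 13/3.
For the column player: with q = P(E), equating Top's and Bottom's payoffs gives 3q + 2 = −6q + 9 ⇒ q = 7/9.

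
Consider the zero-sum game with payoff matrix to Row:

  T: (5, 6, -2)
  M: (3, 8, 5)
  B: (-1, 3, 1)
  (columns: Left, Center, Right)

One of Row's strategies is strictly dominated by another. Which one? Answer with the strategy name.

B

M gives a strictly higher payoff than B against every column: 3 > -1, 8 > 3, 5 > 1.
So B is strictly dominated and Row never plays it.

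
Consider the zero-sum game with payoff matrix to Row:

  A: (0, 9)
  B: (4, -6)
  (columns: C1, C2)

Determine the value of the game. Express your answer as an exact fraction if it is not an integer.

Row minima: A → 0, B → -6; maximin = 0.
Column maxima: C1 → 4, C2 → 9; minimax = 4.
0 ≠ 4, so there is no saddle point; optimal play is mixed.
Let Row play A with probability p. Expected payoff against C1: 0p + 4(1−p) = −4p + 4; against C2: 9p + (-6)(1−p) = 15p − 6.
Setting these equal: −4p + 4 = 15p − 6 ⇒ −19p = -10 ⇒ p = 10/19, and the value is (-4)·(10/19) + 4 = 36/19.
For Column: with q = P(C1), equating A's and B's payoffs gives −9q + 9 = 10q − 6 ⇒ q = 15/19.

36/19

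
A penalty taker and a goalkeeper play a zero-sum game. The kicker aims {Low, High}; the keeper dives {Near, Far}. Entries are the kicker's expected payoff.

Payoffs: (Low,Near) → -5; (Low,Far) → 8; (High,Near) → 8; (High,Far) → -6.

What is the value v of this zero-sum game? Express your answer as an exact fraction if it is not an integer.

Row minima: Low → -5, High → -6; maximin = -5.
Column maxima: Near → 8, Far → 8; minimax = 8.
-5 ≠ 8, so there is no saddle point; optimal play is mixed.
Let the kicker play Low with probability p. Expected payoff against Near: (-5)p + 8(1−p) = −13p + 8; against Far: 8p + (-6)(1−p) = 14p − 6.
Setting these equal: −13p + 8 = 14p − 6 ⇒ −27p = -14 ⇒ p = 14/27, and the value is (-13)·(14/27) + 8 = 34/27.
For the keeper: with q = P(Near), equating Low's and High's payoffs gives −13q + 8 = 14q − 6 ⇒ q = 14/27.

34/27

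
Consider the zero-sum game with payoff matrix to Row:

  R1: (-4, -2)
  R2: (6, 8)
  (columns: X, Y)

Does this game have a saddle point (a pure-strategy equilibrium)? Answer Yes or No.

Row minima: R1 → -4, R2 → 6; maximin = 6.
Column maxima: X → 6, Y → 8; minimax = 6.
maximin = minimax = 6, so a saddle point exists.

Yes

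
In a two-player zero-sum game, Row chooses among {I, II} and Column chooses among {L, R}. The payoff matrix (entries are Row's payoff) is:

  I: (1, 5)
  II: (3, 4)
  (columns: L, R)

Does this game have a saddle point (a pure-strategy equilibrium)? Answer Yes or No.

Row minima: I → 1, II → 3; maximin = 3.
Column maxima: L → 3, R → 5; minimax = 3.
maximin = minimax = 3, so a saddle point exists.

Yes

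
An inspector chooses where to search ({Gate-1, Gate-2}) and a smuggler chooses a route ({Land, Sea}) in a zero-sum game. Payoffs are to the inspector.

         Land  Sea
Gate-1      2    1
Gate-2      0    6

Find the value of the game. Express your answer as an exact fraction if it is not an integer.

12/7

Row minima: Gate-1 → 1, Gate-2 → 0; maximin = 1.
Column maxima: Land → 2, Sea → 6; minimax = 2.
1 ≠ 2, so there is no saddle point; optimal play is mixed.
Let the inspector play Gate-1 with probability p. Expected payoff against Land: 2p + 0(1−p) = 2p; against Sea: 1p + 6(1−p) = −5p + 6.
Setting these equal: 2p = −5p + 6 ⇒ 7p = 6 ⇒ p = 6/7, and the value is (2)·(6/7) = 12/7.
For the smuggler: with q = P(Land), equating Gate-1's and Gate-2's payoffs gives q + 1 = −6q + 6 ⇒ q = 5/7.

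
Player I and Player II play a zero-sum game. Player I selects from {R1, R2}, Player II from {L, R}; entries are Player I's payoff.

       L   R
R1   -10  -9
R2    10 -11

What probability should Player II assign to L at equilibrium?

Row minima: R1 → -10, R2 → -11; maximin = -10.
Column maxima: L → 10, R → -9; minimax = -9.
-10 ≠ -9, so there is no saddle point; optimal play is mixed.
Let Player I play R1 with probability p. Expected payoff against L: (-10)p + 10(1−p) = −20p + 10; against R: (-9)p + (-11)(1−p) = 2p − 11.
Setting these equal: −20p + 10 = 2p − 11 ⇒ −22p = -21 ⇒ p = 21/22, and the value is (-20)·(21/22) + 10 = -100/11.
For Player II: with q = P(L), equating R1's and R2's payoffs gives −q − 9 = 21q − 11 ⇒ q = 1/11.

1/11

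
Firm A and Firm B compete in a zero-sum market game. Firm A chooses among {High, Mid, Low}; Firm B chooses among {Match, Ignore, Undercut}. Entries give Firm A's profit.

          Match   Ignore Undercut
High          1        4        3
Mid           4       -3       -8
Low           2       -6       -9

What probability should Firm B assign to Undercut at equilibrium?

Row minima: High → 1, Mid → -8, Low → -9; maximin = 1.
Column maxima: Match → 4, Ignore → 4, Undercut → 3; minimax = 3.
1 ≠ 3, so there is no saddle point; optimal play is mixed.
Low is strictly dominated by Mid, so Firm A never plays it.
Ignore is strictly dominated by Undercut (it gives Firm A strictly more in every row), so Firm B never plays it.
On the remaining 2×2 (High, Mid vs Match, Undercut):
Let Firm A play High with probability p. Expected payoff against Match: 1p + 4(1−p) = −3p + 4; against Undercut: 3p + (-8)(1−p) = 11p − 8.
Setting these equal: −3p + 4 = 11p − 8 ⇒ −14p = -12 ⇒ p = 6/7, and the value is (-3)·(6/7) + 4 = 10/7.
For Firm B: with q = P(Match), equating High's and Mid's payoffs gives −2q + 3 = 12q − 8 ⇒ q = 11/14.

3/14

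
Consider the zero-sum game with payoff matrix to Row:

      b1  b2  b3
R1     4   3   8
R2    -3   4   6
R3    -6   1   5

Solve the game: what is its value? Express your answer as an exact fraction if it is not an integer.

Row minima: R1 → 3, R2 → -3, R3 → -6; maximin = 3.
Column maxima: b1 → 4, b2 → 4, b3 → 8; minimax = 4.
3 ≠ 4, so there is no saddle point; optimal play is mixed.
R3 is strictly dominated by R1, so Row never plays it.
b3 is strictly dominated by b1 (it gives Row strictly more in every row), so Column never plays it.
On the remaining 2×2 (R1, R2 vs b1, b2):
Let Row play R1 with probability p. Expected payoff against b1: 4p + (-3)(1−p) = 7p − 3; against b2: 3p + 4(1−p) = −p + 4.
Setting these equal: 7p − 3 = −p + 4 ⇒ 8p = 7 ⇒ p = 7/8, and the value is (7)·(7/8) − 3 = 25/8.
For Column: with q = P(b1), equating R1's and R2's payoffs gives q + 3 = −7q + 4 ⇒ q = 1/8.

25/8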